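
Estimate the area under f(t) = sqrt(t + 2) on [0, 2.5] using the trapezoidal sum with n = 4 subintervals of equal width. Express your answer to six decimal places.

4.474519

Δt = (2.5 − 0)/4 = 0.625.
f(0) ≈ 1.414214, f(0.625) ≈ 1.620185, f(1.25) ≈ 1.802776, f(1.875) ≈ 1.968502, f(2.5) ≈ 2.121320.
T_4 = (Δt/2)·[f(t_0) + 2f(t_1) + 2f(t_2) + 2f(t_3) + f(t_4)].
Sum ≈ 4.474519.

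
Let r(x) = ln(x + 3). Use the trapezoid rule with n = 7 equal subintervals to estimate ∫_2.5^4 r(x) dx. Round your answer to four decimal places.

Δx = (4 − 2.5)/7 = 3/14.
r(2.5) ≈ 1.7047, r(19/7) ≈ 1.7430, r(41/14) ≈ 1.7798, r(22/7) ≈ 1.8153, r(47/14) ≈ 1.8496, r(25/7) ≈ 1.8827, r(53/14) ≈ 1.9148, r(4) ≈ 1.9459.
T_7 = (Δx/2)·[r(x_0) + 2r(x_1) + ... + 2r(x_{6}) + r(x_7)].
Sum ≈ 2.7451.

2.7451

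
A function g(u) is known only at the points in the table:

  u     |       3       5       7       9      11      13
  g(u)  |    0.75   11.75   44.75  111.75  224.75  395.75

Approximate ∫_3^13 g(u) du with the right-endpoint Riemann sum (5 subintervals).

Δu = 2.
Sum = 2·[11.75 + 44.75 + 111.75 + 224.75 + 395.75] = 1577.5.

1577.5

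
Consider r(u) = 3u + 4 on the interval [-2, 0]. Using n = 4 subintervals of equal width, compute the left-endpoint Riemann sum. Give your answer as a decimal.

Δu = (0 − (-2))/4 = 0.5.
Left endpoints: -2, -1.5, -1, -0.5.
r(-2) = -2, r(-1.5) = -0.5, r(-1) = 1, r(-0.5) = 2.5.
Sum = Δu · [r(-2) + r(-1.5) + r(-1) + r(-0.5)].
Sum = 0.5.

0.5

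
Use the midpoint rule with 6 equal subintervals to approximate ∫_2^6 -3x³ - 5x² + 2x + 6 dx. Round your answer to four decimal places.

-1244.5926

Δx = (6 − 2)/6 = 2/3.
Midpoints: 7/3, 3, 11/3, 13/3, 5, 17/3.
f(7/3) = -164/3, f(3) = -114, f(11/3) = -1816/9, f(13/3) = -970/3, f(5) = -484, f(17/3) = -6202/9.
Sum = Δx · [f(7/3) + f(3) + f(11/3) + ...].
Sum ≈ -1244.5926.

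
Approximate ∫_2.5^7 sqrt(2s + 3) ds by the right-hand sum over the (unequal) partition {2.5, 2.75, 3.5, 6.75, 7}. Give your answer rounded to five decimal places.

Subinterval widths: 0.25, 0.75, 3.25, 0.25.
Right endpoints: 2.75, 3.5, 6.75, 7.
f(2.75) ≈ 2.91548, f(3.5) ≈ 3.16228, f(6.75) ≈ 4.06202, f(7) ≈ 4.12311.
Sum = Σ Δs_i · f(s_i).
Sum ≈ 17.33292.

17.33292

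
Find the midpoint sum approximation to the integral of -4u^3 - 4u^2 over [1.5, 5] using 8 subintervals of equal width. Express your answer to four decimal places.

Δu = (5 − 1.5)/8 = 0.4375.
Midpoints: 1.71875, 2.15625, 2.59375, 3.03125, 3.46875, 3.90625, 4.34375, 4.78125.
f(1.71875) = -263175/8192, f(2.15625) = -480861/8192, f(2.59375) = -792235/8192, f(3.03125) = -1213761/8192, f(3.46875) = -1761903/8192, f(3.90625) = -2453125/8192, f(4.34375) = -3303891/8192, f(4.78125) = -4330665/8192.
Sum = Δu · [f(1.71875) + f(2.15625) + f(2.59375) + ...].
Sum ≈ -779.7036.

-779.7036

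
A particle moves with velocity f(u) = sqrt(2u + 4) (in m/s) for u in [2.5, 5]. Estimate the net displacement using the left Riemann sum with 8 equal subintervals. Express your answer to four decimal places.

8.3446

Δu = (5 − 2.5)/8 = 0.3125.
Left endpoints: 2.5, 2.8125, 3.125, 3.4375, 3.75, 4.0625, 4.375, 4.6875.
f(2.5) ≈ 3.0000, f(2.8125) ≈ 3.1024, f(3.125) ≈ 3.2016, f(3.4375) ≈ 3.2977, f(3.75) ≈ 3.3912, f(4.0625) ≈ 3.4821, f(4.375) ≈ 3.5707, f(4.6875) ≈ 3.6572.
Sum = Δu · [f(2.5) + f(2.8125) + f(3.125) + ...].
Sum ≈ 8.3446.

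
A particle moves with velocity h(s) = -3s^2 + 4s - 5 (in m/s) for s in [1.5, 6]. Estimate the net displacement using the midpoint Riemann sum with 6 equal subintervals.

-166.9921875

Δs = (6 − 1.5)/6 = 0.75.
Midpoints: 1.875, 2.625, 3.375, 4.125, 4.875, 5.625.
h(1.875) = -8.046875, h(2.625) = -15.171875, h(3.375) = -25.671875, h(4.125) = -39.546875, h(4.875) = -56.796875, h(5.625) = -77.421875.
Sum = Δs · [h(1.875) + h(2.625) + h(3.375) + ...].
Sum = -166.9921875.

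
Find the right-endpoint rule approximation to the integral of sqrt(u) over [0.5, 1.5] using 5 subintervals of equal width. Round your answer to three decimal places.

1.040

Δu = (1.5 − 0.5)/5 = 0.2.
Right endpoints: 0.7, 0.9, 1.1, 1.3, 1.5.
f(0.7) ≈ 0.837, f(0.9) ≈ 0.949, f(1.1) ≈ 1.049, f(1.3) ≈ 1.140, f(1.5) ≈ 1.225.
Sum = Δu · [f(0.7) + f(0.9) + f(1.1) + f(1.3) + f(1.5)].
Sum ≈ 1.040.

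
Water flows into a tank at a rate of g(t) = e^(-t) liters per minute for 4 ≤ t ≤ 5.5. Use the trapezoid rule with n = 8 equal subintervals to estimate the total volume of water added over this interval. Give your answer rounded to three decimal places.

Δt = (5.5 − 4)/8 = 0.1875.
g(4) ≈ 0.018, g(4.1875) ≈ 0.015, g(4.375) ≈ 0.013, g(4.5625) ≈ 0.010, g(4.75) ≈ 0.009, g(4.9375) ≈ 0.007, g(5.125) ≈ 0.006, g(5.3125) ≈ 0.005, g(5.5) ≈ 0.004.
T_8 = (Δt/2)·[g(t_0) + 2g(t_1) + ... + 2g(t_{7}) + g(t_8)].
Sum ≈ 0.014.

0.014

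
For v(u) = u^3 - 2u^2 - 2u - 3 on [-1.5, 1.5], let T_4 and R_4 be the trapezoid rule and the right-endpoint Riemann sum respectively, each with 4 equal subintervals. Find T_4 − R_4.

T_4 = -14.0625.
R_4 = -13.78125.
T_4 − R_4 = -0.28125.

-0.28125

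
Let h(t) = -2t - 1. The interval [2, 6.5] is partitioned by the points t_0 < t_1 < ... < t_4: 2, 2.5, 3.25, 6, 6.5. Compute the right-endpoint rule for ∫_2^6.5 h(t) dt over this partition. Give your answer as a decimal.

Subinterval widths: 0.5, 0.75, 2.75, 0.5.
Right endpoints: 2.5, 3.25, 6, 6.5.
h(2.5) = -6, h(3.25) = -7.5, h(6) = -13, h(6.5) = -14.
Sum = Σ Δt_i · h(t_i).
Sum = -51.375.

-51.375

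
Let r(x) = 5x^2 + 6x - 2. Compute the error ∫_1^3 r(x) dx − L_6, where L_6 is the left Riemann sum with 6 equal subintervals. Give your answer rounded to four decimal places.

Exact integral: ∫_1^3 r(x) dx ≈ 63.333333.
L_6 ≈ 54.851852.
Error ≈ 63.333333 − 54.851852 ≈ 8.4815.

8.4815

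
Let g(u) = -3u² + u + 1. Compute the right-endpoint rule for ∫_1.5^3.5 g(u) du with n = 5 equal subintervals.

Δu = (3.5 − 1.5)/5 = 0.4.
Right endpoints: 1.9, 2.3, 2.7, 3.1, 3.5.
g(1.9) = -7.93, g(2.3) = -12.57, g(2.7) = -18.17, g(3.1) = -24.73, g(3.5) = -32.25.
Sum = Δu · [g(1.9) + g(2.3) + g(2.7) + g(3.1) + g(3.5)].
Sum = -38.26.

-38.26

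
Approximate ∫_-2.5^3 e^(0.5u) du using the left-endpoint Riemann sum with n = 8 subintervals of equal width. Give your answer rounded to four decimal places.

7.0307

Δu = (3 − (-2.5))/8 = 0.6875.
Left endpoints: -2.5, -1.8125, -1.125, -0.4375, 0.25, 0.9375, 1.625, 2.3125.
f(-2.5) ≈ 0.2865, f(-1.8125) ≈ 0.4040, f(-1.125) ≈ 0.5698, f(-0.4375) ≈ 0.8035, f(0.25) ≈ 1.1331, f(0.9375) ≈ 1.5980, f(1.625) ≈ 2.2535, f(2.3125) ≈ 3.1780.
Sum = Δu · [f(-2.5) + f(-1.8125) + f(-1.125) + ...].
Sum ≈ 7.0307.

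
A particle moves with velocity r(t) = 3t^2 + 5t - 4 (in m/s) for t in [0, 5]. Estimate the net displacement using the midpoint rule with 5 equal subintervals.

166.25

Δt = (5 − 0)/5 = 1.
Midpoints: 0.5, 1.5, 2.5, 3.5, 4.5.
r(0.5) = -0.75, r(1.5) = 10.25, r(2.5) = 27.25, r(3.5) = 50.25, r(4.5) = 79.25.
Sum = Δt · [r(0.5) + r(1.5) + r(2.5) + r(3.5) + r(4.5)].
Sum = 166.25.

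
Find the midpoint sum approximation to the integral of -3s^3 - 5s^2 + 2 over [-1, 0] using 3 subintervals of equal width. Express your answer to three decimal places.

1.088

Δs = (0 − (-1))/3 = 1/3.
Midpoints: -5/6, -0.5, -1/6.
f(-5/6) = 19/72, f(-0.5) = 1.125, f(-1/6) = 1.875.
Sum = Δs · [f(-5/6) + f(-0.5) + f(-1/6)].
Sum ≈ 1.088.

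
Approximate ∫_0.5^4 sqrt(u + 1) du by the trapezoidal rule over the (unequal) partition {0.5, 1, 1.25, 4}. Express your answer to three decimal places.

6.161

Subinterval widths: 0.5, 0.25, 2.75.
f(0.5) ≈ 1.225, f(1) ≈ 1.414, f(1.25) ≈ 1.500, f(4) ≈ 2.236.
On each subinterval the trapezoid contributes (Δu_i/2)·[f(u_{i-1}) + f(u_i)].
Sum ≈ 6.161.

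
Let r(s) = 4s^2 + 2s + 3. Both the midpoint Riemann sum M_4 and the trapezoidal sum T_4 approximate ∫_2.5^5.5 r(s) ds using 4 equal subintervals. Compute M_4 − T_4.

-1.6875

M_4 = 233.4375.
T_4 = 235.125.
M_4 − T_4 = -1.6875.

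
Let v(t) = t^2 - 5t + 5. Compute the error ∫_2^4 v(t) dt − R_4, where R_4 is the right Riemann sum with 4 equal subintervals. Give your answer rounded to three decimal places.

Exact integral: ∫_2^4 v(t) dt ≈ -1.33333.
R_4 = -0.75.
Error ≈ -1.33333 − (-0.75) ≈ -0.583.

-0.583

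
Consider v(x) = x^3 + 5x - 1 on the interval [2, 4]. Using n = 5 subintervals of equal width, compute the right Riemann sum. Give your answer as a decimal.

101.68

Δx = (4 − 2)/5 = 0.4.
Right endpoints: 2.4, 2.8, 3.2, 3.6, 4.
v(2.4) = 24.824, v(2.8) = 34.952, v(3.2) = 47.768, v(3.6) = 63.656, v(4) = 83.
Sum = Δx · [v(2.4) + v(2.8) + v(3.2) + v(3.6) + v(4)].
Sum = 101.68.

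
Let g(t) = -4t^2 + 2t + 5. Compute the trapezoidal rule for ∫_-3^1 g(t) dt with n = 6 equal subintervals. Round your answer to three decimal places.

Δt = (1 − (-3))/6 = 2/3.
g(-3) = -37, g(-7/3) = -193/9, g(-5/3) = -85/9, g(-1) = -1, g(-1/3) = 35/9, g(1/3) = 47/9, g(1) = 3.
T_6 = (Δt/2)·[g(t_0) + 2g(t_1) + ... + 2g(t_{5}) + g(t_6)].
Sum ≈ -26.519.

-26.519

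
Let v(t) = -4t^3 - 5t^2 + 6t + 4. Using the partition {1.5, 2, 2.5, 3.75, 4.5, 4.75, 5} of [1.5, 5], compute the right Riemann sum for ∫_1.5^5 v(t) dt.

Subinterval widths: 0.5, 0.5, 1.25, 0.75, 0.25, 0.25.
Right endpoints: 2, 2.5, 3.75, 4.5, 4.75, 5.
v(2) = -36, v(2.5) = -74.75, v(3.75) = -254.75, v(4.5) = -434.75, v(4.75) = -509, v(5) = -591.
Sum = Σ Δt_i · v(t_i).
Sum = -974.875.

-974.875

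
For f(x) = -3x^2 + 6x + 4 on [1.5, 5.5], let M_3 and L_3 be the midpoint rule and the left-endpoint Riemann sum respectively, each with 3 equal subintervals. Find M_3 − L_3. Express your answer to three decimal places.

M_3 ≈ -61.22222.
L_3 ≈ -26.55556.
M_3 − L_3 ≈ -34.667.

-34.667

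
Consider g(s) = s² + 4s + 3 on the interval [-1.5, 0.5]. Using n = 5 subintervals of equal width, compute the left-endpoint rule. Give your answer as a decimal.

2.02

Δs = (0.5 − (-1.5))/5 = 0.4.
Left endpoints: -1.5, -1.1, -0.7, -0.3, 0.1.
g(-1.5) = -0.75, g(-1.1) = -0.19, g(-0.7) = 0.69, g(-0.3) = 1.89, g(0.1) = 3.41.
Sum = Δs · [g(-1.5) + g(-1.1) + g(-0.7) + g(-0.3) + g(0.1)].
Sum = 2.02.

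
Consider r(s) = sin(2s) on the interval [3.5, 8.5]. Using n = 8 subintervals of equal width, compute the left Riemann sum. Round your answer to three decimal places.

Δs = (8.5 − 3.5)/8 = 0.625.
Left endpoints: 3.5, 4.125, 4.75, 5.375, 6, 6.625, 7.25, 7.875.
r(3.5) ≈ 0.657, r(4.125) ≈ 0.923, r(4.75) ≈ -0.075, r(5.375) ≈ -0.970, r(6) ≈ -0.537, r(6.625) ≈ 0.632, r(7.25) ≈ 0.935, r(7.875) ≈ -0.042.
Sum = Δs · [r(3.5) + r(4.125) + r(4.75) + ...].
Sum ≈ 0.951.

0.951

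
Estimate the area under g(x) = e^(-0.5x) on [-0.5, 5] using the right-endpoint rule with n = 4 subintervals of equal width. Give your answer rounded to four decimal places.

Δx = (5 − (-0.5))/4 = 1.375.
Right endpoints: 0.875, 2.25, 3.625, 5.
g(0.875) ≈ 0.6456, g(2.25) ≈ 0.3247, g(3.625) ≈ 0.1632, g(5) ≈ 0.0821.
Sum = Δx · [g(0.875) + g(2.25) + g(3.625) + g(5)].
Sum ≈ 1.6715.

1.6715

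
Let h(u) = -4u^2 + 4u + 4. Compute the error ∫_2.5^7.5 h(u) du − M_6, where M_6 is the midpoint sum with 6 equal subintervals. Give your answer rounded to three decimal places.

Exact integral: ∫_2.5^7.5 h(u) du ≈ -421.66667.
M_6 ≈ -420.50926.
Error ≈ -421.66667 − (-420.50926) ≈ -1.157.

-1.157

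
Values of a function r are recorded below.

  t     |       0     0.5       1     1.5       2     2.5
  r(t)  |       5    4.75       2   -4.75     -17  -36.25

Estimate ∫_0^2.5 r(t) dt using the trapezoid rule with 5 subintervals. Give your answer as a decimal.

-15.3125

Δt = 0.5.
T_5 = (0.5/2)·[5 + 2·4.75 + 2·2 + 2·(-4.75) + 2·(-17) + (-36.25)] = -15.3125.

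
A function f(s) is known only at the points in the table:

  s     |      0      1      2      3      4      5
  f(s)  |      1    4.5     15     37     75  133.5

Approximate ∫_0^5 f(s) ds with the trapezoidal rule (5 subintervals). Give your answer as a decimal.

Δs = 1.
T_5 = (1/2)·[1 + 2·4.5 + 2·15 + 2·37 + 2·75 + 133.5] = 198.75.

198.75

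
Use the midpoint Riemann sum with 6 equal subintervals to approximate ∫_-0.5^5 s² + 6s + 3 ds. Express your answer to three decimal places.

Δs = (5 − (-0.5))/6 = 11/12.
Midpoints: -1/24, 0.875, 43/24, 65/24, 3.625, 109/24.
f(-1/24) = 1585/576, f(0.875) = 9.015625, f(43/24) = 9769/576, f(65/24) = 15313/576, f(3.625) = 37.890625, f(109/24) = 29305/576.
Sum = Δs · [f(-1/24) + f(0.875) + f(43/24) + ...].
Sum ≈ 132.073.

132.073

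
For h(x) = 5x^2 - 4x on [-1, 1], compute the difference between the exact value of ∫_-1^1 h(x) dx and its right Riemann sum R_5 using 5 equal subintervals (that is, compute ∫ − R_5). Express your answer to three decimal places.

1.333

Exact integral: ∫_-1^1 h(x) dx ≈ 3.33333.
R_5 = 2.
Error ≈ 3.33333 − 2 ≈ 1.333.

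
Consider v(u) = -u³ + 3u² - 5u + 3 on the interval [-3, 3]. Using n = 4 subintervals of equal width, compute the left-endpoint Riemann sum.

Δu = (3 − (-3))/4 = 1.5.
Left endpoints: -3, -1.5, 0, 1.5.
v(-3) = 72, v(-1.5) = 20.625, v(0) = 3, v(1.5) = -1.125.
Sum = Δu · [v(-3) + v(-1.5) + v(0) + v(1.5)].
Sum = 141.75.

141.75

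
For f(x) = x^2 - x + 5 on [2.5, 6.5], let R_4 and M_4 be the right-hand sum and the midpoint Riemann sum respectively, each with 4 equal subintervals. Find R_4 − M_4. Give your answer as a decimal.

17

R_4 = 105.
M_4 = 88.
R_4 − M_4 = 17.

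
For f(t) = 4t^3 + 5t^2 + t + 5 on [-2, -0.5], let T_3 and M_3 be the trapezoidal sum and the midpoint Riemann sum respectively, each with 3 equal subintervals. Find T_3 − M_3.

T_3 = 2.1875.
M_3 = 3.125.
T_3 − M_3 = -0.9375.

-0.9375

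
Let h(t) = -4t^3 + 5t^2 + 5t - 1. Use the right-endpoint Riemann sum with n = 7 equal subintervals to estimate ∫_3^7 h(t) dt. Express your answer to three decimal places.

Δt = (7 − 3)/7 = 4/7.
Right endpoints: 25/7, 29/7, 33/7, 37/7, 41/7, 45/7, 7.
h(25/7) = -34843/343, h(29/7) = -61359/343, h(33/7) = -97891/343, h(37/7) = -145975/343, h(41/7) = -207147/343, h(45/7) = -282943/343, h(7) = -1093.
Sum = Δt · [h(25/7) + h(29/7) + h(33/7) + ...].
Sum ≈ -2007.592.

-2007.592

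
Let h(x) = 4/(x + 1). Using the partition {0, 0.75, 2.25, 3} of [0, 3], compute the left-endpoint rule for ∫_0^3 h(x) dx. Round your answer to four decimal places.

7.3516

Subinterval widths: 0.75, 1.5, 0.75.
Left endpoints: 0, 0.75, 2.25.
h(0) = 4, h(0.75) = 16/7, h(2.25) = 16/13.
Sum = Σ Δx_i · h(x_i).
Sum ≈ 7.3516.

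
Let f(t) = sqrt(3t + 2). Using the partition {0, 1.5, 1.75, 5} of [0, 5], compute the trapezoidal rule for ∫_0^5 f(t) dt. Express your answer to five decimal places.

14.70355

Subinterval widths: 1.5, 0.25, 3.25.
f(0) ≈ 1.41421, f(1.5) ≈ 2.54951, f(1.75) ≈ 2.69258, f(5) ≈ 4.12311.
On each subinterval the trapezoid contributes (Δt_i/2)·[f(t_{i-1}) + f(t_i)].
Sum ≈ 14.70355.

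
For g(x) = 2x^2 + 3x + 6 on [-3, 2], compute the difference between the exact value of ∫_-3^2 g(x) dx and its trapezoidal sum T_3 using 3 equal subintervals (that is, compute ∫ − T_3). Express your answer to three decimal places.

-4.630

Exact integral: ∫_-3^2 g(x) dx ≈ 45.83333.
T_3 ≈ 50.46296.
Error ≈ 45.83333 − 50.46296 ≈ -4.630.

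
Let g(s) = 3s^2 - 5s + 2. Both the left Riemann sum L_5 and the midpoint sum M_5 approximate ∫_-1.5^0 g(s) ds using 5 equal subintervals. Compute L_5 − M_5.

2.23875

L_5 = 14.205.
M_5 = 11.96625.
L_5 − M_5 = 2.23875.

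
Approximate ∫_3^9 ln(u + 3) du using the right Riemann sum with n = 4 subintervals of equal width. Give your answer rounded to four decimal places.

Δu = (9 − 3)/4 = 1.5.
Right endpoints: 4.5, 6, 7.5, 9.
f(4.5) ≈ 2.0149, f(6) ≈ 2.1972, f(7.5) ≈ 2.3514, f(9) ≈ 2.4849.
Sum = Δu · [f(4.5) + f(6) + f(7.5) + f(9)].
Sum ≈ 13.5726.

13.5726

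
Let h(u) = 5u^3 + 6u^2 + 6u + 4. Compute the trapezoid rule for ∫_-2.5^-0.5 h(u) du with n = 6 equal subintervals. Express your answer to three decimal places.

-28.361

Δu = (-0.5 − (-2.5))/6 = 1/3.
h(-2.5) = -51.625, h(-13/6) = -6845/216, h(-11/6) = -3811/216, h(-1.5) = -8.375, h(-7/6) = -599/216, h(-5/6) = 59/216, h(-0.5) = 1.875.
T_6 = (Δu/2)·[h(u_0) + 2h(u_1) + ... + 2h(u_{5}) + h(u_6)].
Sum ≈ -28.361.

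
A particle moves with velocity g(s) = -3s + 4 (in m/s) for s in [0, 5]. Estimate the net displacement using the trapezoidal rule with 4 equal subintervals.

-17.5

Δs = (5 − 0)/4 = 1.25.
g(0) = 4, g(1.25) = 0.25, g(2.5) = -3.5, g(3.75) = -7.25, g(5) = -11.
T_4 = (Δs/2)·[g(s_0) + 2g(s_1) + 2g(s_2) + 2g(s_3) + g(s_4)].
Sum = -17.5.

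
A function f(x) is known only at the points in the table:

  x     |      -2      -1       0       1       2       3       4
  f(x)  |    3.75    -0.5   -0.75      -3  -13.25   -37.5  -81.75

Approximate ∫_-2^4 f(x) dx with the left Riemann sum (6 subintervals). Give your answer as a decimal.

Δx = 1.
Sum = 1·[3.75 + (-0.5) + (-0.75) + (-3) + (-13.25) + (-37.5)] = -51.25.

-51.25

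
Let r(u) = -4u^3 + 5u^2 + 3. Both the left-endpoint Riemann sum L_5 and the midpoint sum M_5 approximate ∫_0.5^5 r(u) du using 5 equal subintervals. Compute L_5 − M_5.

L_5 = -251.235.
M_5 = -394.8075.
L_5 − M_5 = 143.5725.

143.5725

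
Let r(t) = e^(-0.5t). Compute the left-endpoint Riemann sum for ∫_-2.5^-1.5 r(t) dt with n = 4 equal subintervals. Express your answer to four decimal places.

Δt = (-1.5 − (-2.5))/4 = 0.25.
Left endpoints: -2.5, -2.25, -2, -1.75.
r(-2.5) ≈ 3.4903, r(-2.25) ≈ 3.0802, r(-2) ≈ 2.7183, r(-1.75) ≈ 2.3989.
Sum = Δt · [r(-2.5) + r(-2.25) + r(-2) + r(-1.75)].
Sum ≈ 2.9219.

2.9219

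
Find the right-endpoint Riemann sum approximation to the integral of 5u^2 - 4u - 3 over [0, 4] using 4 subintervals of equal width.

Δu = (4 − 0)/4 = 1.
Right endpoints: 1, 2, 3, 4.
f(1) = -2, f(2) = 9, f(3) = 30, f(4) = 61.
Sum = Δu · [f(1) + f(2) + f(3) + f(4)].
Sum = 98.

98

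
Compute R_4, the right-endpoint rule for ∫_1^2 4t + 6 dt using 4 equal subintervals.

12.5

Δt = (2 − 1)/4 = 0.25.
Right endpoints: 1.25, 1.5, 1.75, 2.
f(1.25) = 11, f(1.5) = 12, f(1.75) = 13, f(2) = 14.
Sum = Δt · [f(1.25) + f(1.5) + f(1.75) + f(2)].
Sum = 12.5.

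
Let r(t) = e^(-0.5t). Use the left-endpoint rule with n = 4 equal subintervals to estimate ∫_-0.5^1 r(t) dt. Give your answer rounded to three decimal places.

1.486

Δt = (1 − (-0.5))/4 = 0.375.
Left endpoints: -0.5, -0.125, 0.25, 0.625.
r(-0.5) ≈ 1.284, r(-0.125) ≈ 1.064, r(0.25) ≈ 0.882, r(0.625) ≈ 0.732.
Sum = Δt · [r(-0.5) + r(-0.125) + r(0.25) + r(0.625)].
Sum ≈ 1.486.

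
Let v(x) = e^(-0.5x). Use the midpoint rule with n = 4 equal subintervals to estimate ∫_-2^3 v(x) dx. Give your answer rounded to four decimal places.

4.9100

Δx = (3 − (-2))/4 = 1.25.
Midpoints: -1.375, -0.125, 1.125, 2.375.
v(-1.375) ≈ 1.9887, v(-0.125) ≈ 1.0645, v(1.125) ≈ 0.5698, v(2.375) ≈ 0.3050.
Sum = Δx · [v(-1.375) + v(-0.125) + v(1.125) + v(2.375)].
Sum ≈ 4.9100.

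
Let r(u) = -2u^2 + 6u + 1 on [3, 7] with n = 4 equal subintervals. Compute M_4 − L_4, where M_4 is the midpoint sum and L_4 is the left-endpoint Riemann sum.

-26

M_4 = -86.
L_4 = -60.
M_4 − L_4 = -26.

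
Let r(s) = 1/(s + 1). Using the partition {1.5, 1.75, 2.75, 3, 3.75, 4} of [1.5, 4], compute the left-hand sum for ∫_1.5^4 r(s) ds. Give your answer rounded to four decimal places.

0.7704

Subinterval widths: 0.25, 1, 0.25, 0.75, 0.25.
Left endpoints: 1.5, 1.75, 2.75, 3, 3.75.
r(1.5) = 0.4, r(1.75) = 4/11, r(2.75) = 4/15, r(3) = 0.25, r(3.75) = 4/19.
Sum = Σ Δs_i · r(s_i).
Sum ≈ 0.7704.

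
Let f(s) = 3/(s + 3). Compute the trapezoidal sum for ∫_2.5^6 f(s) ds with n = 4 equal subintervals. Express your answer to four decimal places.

1.4814

Δs = (6 − 2.5)/4 = 0.875.
f(2.5) = 6/11, f(3.375) = 8/17, f(4.25) = 12/29, f(5.125) = 24/65, f(6) = 1/3.
T_4 = (Δs/2)·[f(s_0) + 2f(s_1) + 2f(s_2) + 2f(s_3) + f(s_4)].
Sum ≈ 1.4814.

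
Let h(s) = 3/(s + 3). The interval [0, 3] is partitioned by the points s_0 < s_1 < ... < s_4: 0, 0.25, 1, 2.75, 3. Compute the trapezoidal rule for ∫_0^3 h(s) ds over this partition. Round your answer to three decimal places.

Subinterval widths: 0.25, 0.75, 1.75, 0.25.
h(0) = 1, h(0.25) = 12/13, h(1) = 0.75, h(2.75) = 12/23, h(3) = 0.5.
On each subinterval the trapezoid contributes (Δs_i/2)·[h(s_{i-1}) + h(s_i)].
Sum ≈ 2.108.

2.108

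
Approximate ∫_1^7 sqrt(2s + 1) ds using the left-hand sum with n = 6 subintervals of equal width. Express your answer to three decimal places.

Δs = (7 − 1)/6 = 1.
Left endpoints: 1, 2, 3, 4, 5, 6.
f(1) ≈ 1.732, f(2) ≈ 2.236, f(3) ≈ 2.646, f(4) ≈ 3.000, f(5) ≈ 3.317, f(6) ≈ 3.606.
Sum = Δs · [f(1) + f(2) + f(3) + ...].
Sum ≈ 16.536.

16.536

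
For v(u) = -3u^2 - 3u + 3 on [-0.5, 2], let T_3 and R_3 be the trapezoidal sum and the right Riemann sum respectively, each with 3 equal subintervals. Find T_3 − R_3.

7.8125

T_3 ≈ -7.1180556.
R_3 ≈ -14.9305556.
T_3 − R_3 = 7.8125.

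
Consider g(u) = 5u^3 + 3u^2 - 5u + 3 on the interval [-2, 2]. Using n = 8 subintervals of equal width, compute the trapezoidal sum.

28.5

Δu = (2 − (-2))/8 = 0.5.
g(-2) = -15, g(-1.5) = 0.375, g(-1) = 6, g(-0.5) = 5.625, g(0) = 3, g(0.5) = 1.875, g(1) = 6, g(1.5) = 19.125, g(2) = 45.
T_8 = (Δu/2)·[g(u_0) + 2g(u_1) + ... + 2g(u_{7}) + g(u_8)].
Sum = 28.5.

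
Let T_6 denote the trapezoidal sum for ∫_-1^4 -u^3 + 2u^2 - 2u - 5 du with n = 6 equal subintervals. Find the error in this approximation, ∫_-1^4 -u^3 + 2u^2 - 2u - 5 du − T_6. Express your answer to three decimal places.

1.447

Exact integral: ∫_-1^4 f(u) du ≈ -60.41667.
T_6 ≈ -61.86343.
Error ≈ -60.41667 − (-61.86343) ≈ 1.447.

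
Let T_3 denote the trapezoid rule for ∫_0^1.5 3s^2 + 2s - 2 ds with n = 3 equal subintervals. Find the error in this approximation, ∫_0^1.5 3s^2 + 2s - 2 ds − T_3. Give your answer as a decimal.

-0.1875

Exact integral: ∫_0^1.5 f(s) ds = 2.625.
T_3 = 2.8125.
Error = 2.625 − 2.8125 = -0.1875.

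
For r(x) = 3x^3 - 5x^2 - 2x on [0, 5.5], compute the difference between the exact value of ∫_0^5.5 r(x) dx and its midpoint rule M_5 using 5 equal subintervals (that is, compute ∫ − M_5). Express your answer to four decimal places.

Exact integral: ∫_0^5.5 r(x) dx ≈ 378.755208.
M_5 = 367.8021875.
Error ≈ 378.755208 − 367.8021875 ≈ 10.9530.

10.9530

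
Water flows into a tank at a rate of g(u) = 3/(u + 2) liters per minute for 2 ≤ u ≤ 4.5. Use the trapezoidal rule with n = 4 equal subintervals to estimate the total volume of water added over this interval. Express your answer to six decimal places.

Δu = (4.5 − 2)/4 = 0.625.
g(2) = 0.75, g(2.625) = 24/37, g(3.25) = 4/7, g(3.875) = 24/47, g(4.5) = 6/13.
T_4 = (Δu/2)·[g(u_0) + 2g(u_1) + 2g(u_2) + 2g(u_3) + g(u_4)].
Sum ≈ 1.460303.

1.460303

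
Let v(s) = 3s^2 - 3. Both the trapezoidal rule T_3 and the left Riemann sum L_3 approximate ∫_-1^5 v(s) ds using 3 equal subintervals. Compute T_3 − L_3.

72

T_3 = 120.
L_3 = 48.
T_3 − L_3 = 72.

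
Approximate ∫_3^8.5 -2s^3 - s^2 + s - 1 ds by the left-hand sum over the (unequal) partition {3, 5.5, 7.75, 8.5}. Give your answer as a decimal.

-1697.3359375

Subinterval widths: 2.5, 2.25, 0.75.
Left endpoints: 3, 5.5, 7.75.
f(3) = -61, f(5.5) = -358.5, f(7.75) = -984.28125.
Sum = Σ Δs_i · f(s_i).
Sum = -1697.3359375.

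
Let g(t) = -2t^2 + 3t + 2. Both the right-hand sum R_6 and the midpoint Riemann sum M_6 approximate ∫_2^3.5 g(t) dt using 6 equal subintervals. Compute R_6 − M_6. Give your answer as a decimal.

-1.546875

R_6 = -9.40625.
M_6 = -7.859375.
R_6 − M_6 = -1.546875.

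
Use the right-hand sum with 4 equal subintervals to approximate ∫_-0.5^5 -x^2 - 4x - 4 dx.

Δx = (5 − (-0.5))/4 = 1.375.
Right endpoints: 0.875, 2.25, 3.625, 5.
f(0.875) = -8.265625, f(2.25) = -18.0625, f(3.625) = -31.640625, f(5) = -49.
Sum = Δx · [f(0.875) + f(2.25) + f(3.625) + f(5)].
Sum = -147.08203125.

-147.08203125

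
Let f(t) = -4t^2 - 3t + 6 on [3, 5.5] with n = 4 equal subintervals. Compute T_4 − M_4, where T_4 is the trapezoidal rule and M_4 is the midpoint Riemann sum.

-0.9765625

T_4 = -203.359375.
M_4 = -202.3828125.
T_4 − M_4 = -0.9765625.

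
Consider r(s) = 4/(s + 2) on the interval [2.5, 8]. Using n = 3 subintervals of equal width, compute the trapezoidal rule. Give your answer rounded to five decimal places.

Δs = (8 − 2.5)/3 = 11/6.
r(2.5) = 8/9, r(13/3) = 12/19, r(37/6) = 24/49, r(8) = 0.4.
T_3 = (Δs/2)·[r(s_0) + 2r(s_1) + 2r(s_2) + r(s_3)].
Sum ≈ 3.23734.

3.23734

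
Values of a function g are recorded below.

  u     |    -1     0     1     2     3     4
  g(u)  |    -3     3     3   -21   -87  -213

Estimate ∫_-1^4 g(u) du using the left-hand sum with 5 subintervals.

-105

Δu = 1.
Sum = 1·[(-3) + 3 + 3 + (-21) + (-87)] = -105.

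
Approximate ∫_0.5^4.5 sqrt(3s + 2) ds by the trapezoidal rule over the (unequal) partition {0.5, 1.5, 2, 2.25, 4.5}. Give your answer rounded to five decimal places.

Subinterval widths: 1, 0.5, 0.25, 2.25.
f(0.5) ≈ 1.87083, f(1.5) ≈ 2.54951, f(2) ≈ 2.82843, f(2.25) ≈ 2.95804, f(4.5) ≈ 3.93700.
On each subinterval the trapezoid contributes (Δs_i/2)·[f(s_{i-1}) + f(s_i)].
Sum ≈ 12.03489.

12.03489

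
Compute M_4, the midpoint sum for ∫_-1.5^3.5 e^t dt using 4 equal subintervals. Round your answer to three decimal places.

30.845

Δt = (3.5 − (-1.5))/4 = 1.25.
Midpoints: -0.875, 0.375, 1.625, 2.875.
f(-0.875) ≈ 0.417, f(0.375) ≈ 1.455, f(1.625) ≈ 5.078, f(2.875) ≈ 17.725.
Sum = Δt · [f(-0.875) + f(0.375) + f(1.625) + f(2.875)].
Sum ≈ 30.845.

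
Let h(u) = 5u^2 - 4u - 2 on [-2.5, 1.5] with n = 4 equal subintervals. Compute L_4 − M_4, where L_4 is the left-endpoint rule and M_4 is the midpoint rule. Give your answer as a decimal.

23

L_4 = 53.
M_4 = 30.
L_4 − M_4 = 23.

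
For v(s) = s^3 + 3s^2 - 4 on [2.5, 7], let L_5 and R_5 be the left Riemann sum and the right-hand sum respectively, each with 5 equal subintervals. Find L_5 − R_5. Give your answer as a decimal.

-410.0625

L_5 = 705.3075.
R_5 = 1115.37.
L_5 − R_5 = -410.0625.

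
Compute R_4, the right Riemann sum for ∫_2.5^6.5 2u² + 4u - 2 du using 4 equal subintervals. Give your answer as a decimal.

282

Δu = (6.5 − 2.5)/4 = 1.
Right endpoints: 3.5, 4.5, 5.5, 6.5.
f(3.5) = 36.5, f(4.5) = 56.5, f(5.5) = 80.5, f(6.5) = 108.5.
Sum = Δu · [f(3.5) + f(4.5) + f(5.5) + f(6.5)].
Sum = 282.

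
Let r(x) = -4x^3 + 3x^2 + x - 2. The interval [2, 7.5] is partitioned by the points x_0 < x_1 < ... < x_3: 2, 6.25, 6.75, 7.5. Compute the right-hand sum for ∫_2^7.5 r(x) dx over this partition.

Subinterval widths: 4.25, 0.5, 0.75.
Right endpoints: 6.25, 6.75, 7.5.
r(6.25) = -855.125, r(6.75) = -1088.75, r(7.5) = -1513.25.
Sum = Σ Δx_i · r(x_i).
Sum = -5313.59375.

-5313.59375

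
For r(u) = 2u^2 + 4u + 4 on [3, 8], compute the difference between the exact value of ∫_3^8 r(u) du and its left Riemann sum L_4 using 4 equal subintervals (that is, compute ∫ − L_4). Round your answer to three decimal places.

78.646

Exact integral: ∫_3^8 r(u) du ≈ 453.33333.
L_4 = 374.6875.
Error ≈ 453.33333 − 374.6875 ≈ 78.646.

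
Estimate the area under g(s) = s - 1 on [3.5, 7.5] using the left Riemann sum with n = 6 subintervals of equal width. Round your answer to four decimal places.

Δs = (7.5 − 3.5)/6 = 2/3.
Left endpoints: 3.5, 25/6, 29/6, 5.5, 37/6, 41/6.
g(3.5) = 2.5, g(25/6) = 19/6, g(29/6) = 23/6, g(5.5) = 4.5, g(37/6) = 31/6, g(41/6) = 35/6.
Sum = Δs · [g(3.5) + g(25/6) + g(29/6) + ...].
Sum ≈ 16.6667.

16.6667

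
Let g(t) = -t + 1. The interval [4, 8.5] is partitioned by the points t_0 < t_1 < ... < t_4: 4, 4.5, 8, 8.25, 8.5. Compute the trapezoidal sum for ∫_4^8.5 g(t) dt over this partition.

-23.625

Subinterval widths: 0.5, 3.5, 0.25, 0.25.
g(4) = -3, g(4.5) = -3.5, g(8) = -7, g(8.25) = -7.25, g(8.5) = -7.5.
On each subinterval the trapezoid contributes (Δt_i/2)·[g(t_{i-1}) + g(t_i)].
Sum = -23.625.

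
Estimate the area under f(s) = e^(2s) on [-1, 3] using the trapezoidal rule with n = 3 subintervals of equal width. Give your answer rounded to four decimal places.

309.0152

Δs = (3 − (-1))/3 = 4/3.
f(-1) ≈ 0.1353, f(1/3) ≈ 1.9477, f(5/3) ≈ 28.0316, f(3) ≈ 403.4288.
T_3 = (Δs/2)·[f(s_0) + 2f(s_1) + 2f(s_2) + f(s_3)].
Sum ≈ 309.0152.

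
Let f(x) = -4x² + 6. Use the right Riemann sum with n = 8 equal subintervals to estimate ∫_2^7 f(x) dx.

-474.21875

Δx = (7 − 2)/8 = 0.625.
Right endpoints: 2.625, 3.25, 3.875, 4.5, 5.125, 5.75, 6.375, 7.
f(2.625) = -21.5625, f(3.25) = -36.25, f(3.875) = -54.0625, f(4.5) = -75, f(5.125) = -99.0625, f(5.75) = -126.25, f(6.375) = -156.5625, f(7) = -190.
Sum = Δx · [f(2.625) + f(3.25) + f(3.875) + ...].
Sum = -474.21875.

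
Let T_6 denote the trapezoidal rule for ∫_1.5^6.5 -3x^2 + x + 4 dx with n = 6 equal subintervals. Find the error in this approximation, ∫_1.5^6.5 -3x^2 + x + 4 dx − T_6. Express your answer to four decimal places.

Exact integral: ∫_1.5^6.5 f(x) dx = -231.25.
T_6 ≈ -232.986111.
Error ≈ -231.25 − (-232.986111) ≈ 1.7361.

1.7361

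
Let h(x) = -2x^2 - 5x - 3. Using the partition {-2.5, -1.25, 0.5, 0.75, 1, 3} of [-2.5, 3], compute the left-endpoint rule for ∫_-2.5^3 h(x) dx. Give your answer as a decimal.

-27

Subinterval widths: 1.25, 1.75, 0.25, 0.25, 2.
Left endpoints: -2.5, -1.25, 0.5, 0.75, 1.
h(-2.5) = -3, h(-1.25) = 0.125, h(0.5) = -6, h(0.75) = -7.875, h(1) = -10.
Sum = Σ Δx_i · h(x_i).
Sum = -27.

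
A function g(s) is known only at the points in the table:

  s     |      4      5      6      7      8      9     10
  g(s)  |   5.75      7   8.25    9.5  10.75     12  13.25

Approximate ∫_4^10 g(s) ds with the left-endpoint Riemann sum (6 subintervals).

53.25

Δs = 1.
Sum = 1·[5.75 + 7 + 8.25 + 9.5 + 10.75 + 12] = 53.25.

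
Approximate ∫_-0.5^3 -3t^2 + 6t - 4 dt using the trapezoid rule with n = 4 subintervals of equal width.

-16.21484375

Δt = (3 − (-0.5))/4 = 0.875.
f(-0.5) = -7.75, f(0.375) = -2.171875, f(1.25) = -1.1875, f(2.125) = -4.796875, f(3) = -13.
T_4 = (Δt/2)·[f(t_0) + 2f(t_1) + 2f(t_2) + 2f(t_3) + f(t_4)].
Sum = -16.21484375.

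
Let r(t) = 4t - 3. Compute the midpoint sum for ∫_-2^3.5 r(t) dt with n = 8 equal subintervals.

0

Δt = (3.5 − (-2))/8 = 0.6875.
Midpoints: -1.65625, -0.96875, -0.28125, 0.40625, 1.09375, 1.78125, 2.46875, 3.15625.
r(-1.65625) = -9.625, r(-0.96875) = -6.875, r(-0.28125) = -4.125, r(0.40625) = -1.375, r(1.09375) = 1.375, r(1.78125) = 4.125, r(2.46875) = 6.875, r(3.15625) = 9.625.
Sum = Δt · [r(-1.65625) + r(-0.96875) + r(-0.28125) + ...].
Sum = 0.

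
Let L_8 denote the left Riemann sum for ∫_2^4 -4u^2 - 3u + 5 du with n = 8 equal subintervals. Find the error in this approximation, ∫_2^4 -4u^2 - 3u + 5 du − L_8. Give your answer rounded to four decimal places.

-6.6667

Exact integral: ∫_2^4 f(u) du ≈ -82.666667.
L_8 = -76.
Error ≈ -82.666667 − (-76) ≈ -6.6667.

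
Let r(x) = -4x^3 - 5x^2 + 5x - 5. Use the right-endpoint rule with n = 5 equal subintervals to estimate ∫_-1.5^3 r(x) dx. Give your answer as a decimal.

-200.43

Δx = (3 − (-1.5))/5 = 0.9.
Right endpoints: -0.6, 0.3, 1.2, 2.1, 3.
r(-0.6) = -8.936, r(0.3) = -4.058, r(1.2) = -13.112, r(2.1) = -53.594, r(3) = -143.
Sum = Δx · [r(-0.6) + r(0.3) + r(1.2) + r(2.1) + r(3)].
Sum = -200.43.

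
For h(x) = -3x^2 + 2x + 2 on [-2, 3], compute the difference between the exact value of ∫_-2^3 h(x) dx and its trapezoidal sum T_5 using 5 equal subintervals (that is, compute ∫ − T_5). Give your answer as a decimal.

2.5

Exact integral: ∫_-2^3 h(x) dx = -20.
T_5 = -22.5.
Error = -20 − (-22.5) = 2.5.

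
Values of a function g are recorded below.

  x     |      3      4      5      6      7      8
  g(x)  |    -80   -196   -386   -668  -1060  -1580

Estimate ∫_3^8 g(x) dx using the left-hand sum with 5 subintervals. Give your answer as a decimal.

Δx = 1.
Sum = 1·[(-80) + (-196) + (-386) + (-668) + (-1060)] = -2390.

-2390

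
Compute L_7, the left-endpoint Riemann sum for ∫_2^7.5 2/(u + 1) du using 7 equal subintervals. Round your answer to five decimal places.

Δu = (7.5 − 2)/7 = 11/14.
Left endpoints: 2, 39/14, 25/7, 61/14, 36/7, 83/14, 47/7.
f(2) = 2/3, f(39/14) = 28/53, f(25/7) = 0.4375, f(61/14) = 28/75, f(36/7) = 14/43, f(83/14) = 28/97, f(47/7) = 7/27.
Sum = Δu · [f(2) + f(39/14) + f(25/7) + ...].
Sum ≈ 2.26231.

2.26231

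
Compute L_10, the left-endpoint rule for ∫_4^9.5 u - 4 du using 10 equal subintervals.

13.6125

Δu = (9.5 − 4)/10 = 0.55.
Left endpoints: 4, 4.55, 5.1, 5.65, 6.2, 6.75, 7.3, 7.85, 8.4, 8.95.
f(4) = 0, f(4.55) = 0.55, f(5.1) = 1.1, f(5.65) = 1.65, f(6.2) = 2.2, f(6.75) = 2.75, f(7.3) = 3.3, f(7.85) = 3.85, f(8.4) = 4.4, f(8.95) = 4.95.
Sum = Δu · [f(4) + f(4.55) + f(5.1) + ...].
Sum = 13.6125.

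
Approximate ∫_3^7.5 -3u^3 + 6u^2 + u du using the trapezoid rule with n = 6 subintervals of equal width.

Δu = (7.5 − 3)/6 = 0.75.
f(3) = -24, f(3.75) = -70.078125, f(4.5) = -147.375, f(5.25) = -263.484375, f(6) = -426, f(6.75) = -642.515625, f(7.5) = -920.625.
T_6 = (Δu/2)·[f(u_0) + 2f(u_1) + ... + 2f(u_{5}) + f(u_6)].
Sum = -1516.32421875.

-1516.32421875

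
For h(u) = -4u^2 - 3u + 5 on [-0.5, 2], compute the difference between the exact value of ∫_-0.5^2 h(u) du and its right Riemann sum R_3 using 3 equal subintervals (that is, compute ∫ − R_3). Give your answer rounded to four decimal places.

Exact integral: ∫_-0.5^2 h(u) du ≈ -3.958333.
R_3 ≈ -14.490741.
Error ≈ -3.958333 − (-14.490741) ≈ 10.5324.

10.5324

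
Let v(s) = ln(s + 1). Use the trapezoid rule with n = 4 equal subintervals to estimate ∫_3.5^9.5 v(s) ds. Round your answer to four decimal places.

Δs = (9.5 − 3.5)/4 = 1.5.
v(3.5) ≈ 1.5041, v(5) ≈ 1.7918, v(6.5) ≈ 2.0149, v(8) ≈ 2.1972, v(9.5) ≈ 2.3514.
T_4 = (Δs/2)·[v(s_0) + 2v(s_1) + 2v(s_2) + 2v(s_3) + v(s_4)].
Sum ≈ 11.8974.

11.8974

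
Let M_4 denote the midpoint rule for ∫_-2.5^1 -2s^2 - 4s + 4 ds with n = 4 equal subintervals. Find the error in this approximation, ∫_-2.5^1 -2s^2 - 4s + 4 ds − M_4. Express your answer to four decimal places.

Exact integral: ∫_-2.5^1 f(s) ds ≈ 13.416667.
M_4 = 13.86328125.
Error ≈ 13.416667 − 13.86328125 ≈ -0.4466.

-0.4466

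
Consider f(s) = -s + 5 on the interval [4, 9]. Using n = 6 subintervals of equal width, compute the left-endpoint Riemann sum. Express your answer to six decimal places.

Δs = (9 − 4)/6 = 5/6.
Left endpoints: 4, 29/6, 17/3, 6.5, 22/3, 49/6.
f(4) = 1, f(29/6) = 1/6, f(17/3) = -2/3, f(6.5) = -1.5, f(22/3) = -7/3, f(49/6) = -19/6.
Sum = Δs · [f(4) + f(29/6) + f(17/3) + ...].
Sum ≈ -5.416667.

-5.416667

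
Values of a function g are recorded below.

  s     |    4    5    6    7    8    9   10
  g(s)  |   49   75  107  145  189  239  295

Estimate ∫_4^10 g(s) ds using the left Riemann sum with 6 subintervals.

804

Δs = 1.
Sum = 1·[49 + 75 + 107 + 145 + 189 + 239] = 804.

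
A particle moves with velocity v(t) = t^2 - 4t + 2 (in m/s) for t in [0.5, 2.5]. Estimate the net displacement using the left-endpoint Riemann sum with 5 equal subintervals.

-2.38

Δt = (2.5 − 0.5)/5 = 0.4.
Left endpoints: 0.5, 0.9, 1.3, 1.7, 2.1.
v(0.5) = 0.25, v(0.9) = -0.79, v(1.3) = -1.51, v(1.7) = -1.91, v(2.1) = -1.99.
Sum = Δt · [v(0.5) + v(0.9) + v(1.3) + v(1.7) + v(2.1)].
Sum = -2.38.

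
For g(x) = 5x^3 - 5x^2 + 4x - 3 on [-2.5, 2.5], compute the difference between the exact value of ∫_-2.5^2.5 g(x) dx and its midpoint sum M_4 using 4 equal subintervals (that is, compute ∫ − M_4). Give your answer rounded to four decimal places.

-3.2552

Exact integral: ∫_-2.5^2.5 g(x) dx ≈ -67.083333.
M_4 = -63.828125.
Error ≈ -67.083333 − (-63.828125) ≈ -3.2552.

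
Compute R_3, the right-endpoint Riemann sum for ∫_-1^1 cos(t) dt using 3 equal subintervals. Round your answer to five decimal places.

Δt = (1 − (-1))/3 = 2/3.
Right endpoints: -1/3, 1/3, 1.
f(-1/3) ≈ 0.94496, f(1/3) ≈ 0.94496, f(1) ≈ 0.54030.
Sum = Δt · [f(-1/3) + f(1/3) + f(1)].
Sum ≈ 1.62014.

1.62014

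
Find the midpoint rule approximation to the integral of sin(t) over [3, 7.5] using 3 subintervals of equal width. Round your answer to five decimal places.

-1.47068

Δt = (7.5 − 3)/3 = 1.5.
Midpoints: 3.75, 5.25, 6.75.
f(3.75) ≈ -0.57156, f(5.25) ≈ -0.85893, f(6.75) ≈ 0.45004.
Sum = Δt · [f(3.75) + f(5.25) + f(6.75)].
Sum ≈ -1.47068.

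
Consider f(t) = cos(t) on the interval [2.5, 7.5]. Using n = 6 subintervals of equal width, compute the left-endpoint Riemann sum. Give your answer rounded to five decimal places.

-0.15859

Δt = (7.5 − 2.5)/6 = 5/6.
Left endpoints: 2.5, 10/3, 25/6, 5, 35/6, 20/3.
f(2.5) ≈ -0.80114, f(10/3) ≈ -0.98167, f(25/6) ≈ -0.51904, f(5) ≈ 0.28366, f(35/6) ≈ 0.90051, f(20/3) ≈ 0.92737.
Sum = Δt · [f(2.5) + f(10/3) + f(25/6) + ...].
Sum ≈ -0.15859.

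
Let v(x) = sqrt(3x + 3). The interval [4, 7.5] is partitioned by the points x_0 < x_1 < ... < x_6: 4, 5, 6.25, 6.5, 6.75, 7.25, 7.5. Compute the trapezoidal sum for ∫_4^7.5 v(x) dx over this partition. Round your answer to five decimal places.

Subinterval widths: 1, 1.25, 0.25, 0.25, 0.5, 0.25.
v(4) ≈ 3.87298, v(5) ≈ 4.24264, v(6.25) ≈ 4.66369, v(6.5) ≈ 4.74342, v(6.75) ≈ 4.82183, v(7.25) ≈ 4.97494, v(7.5) ≈ 5.04975.
On each subinterval the trapezoid contributes (Δx_i/2)·[v(x_{i-1}) + v(x_i)].
Sum ≈ 15.69809.

15.69809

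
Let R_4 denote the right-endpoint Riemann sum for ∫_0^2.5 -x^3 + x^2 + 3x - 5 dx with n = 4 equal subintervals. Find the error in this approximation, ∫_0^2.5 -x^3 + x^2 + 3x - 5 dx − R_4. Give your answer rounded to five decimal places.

1.03353

Exact integral: ∫_0^2.5 f(x) dx ≈ -7.6822917.
R_4 ≈ -8.7158203.
Error ≈ -7.6822917 − (-8.7158203) ≈ 1.03353.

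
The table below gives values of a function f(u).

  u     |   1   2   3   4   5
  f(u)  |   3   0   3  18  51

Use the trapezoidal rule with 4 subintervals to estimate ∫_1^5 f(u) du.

Δu = 1.
T_4 = (1/2)·[3 + 2·0 + 2·3 + 2·18 + 51] = 48.

48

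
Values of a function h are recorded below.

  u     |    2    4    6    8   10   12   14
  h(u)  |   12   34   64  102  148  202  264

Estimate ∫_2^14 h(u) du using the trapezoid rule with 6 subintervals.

Δu = 2.
T_6 = (2/2)·[12 + 2·34 + 2·64 + 2·102 + 2·148 + 2·202 + 264] = 1376.

1376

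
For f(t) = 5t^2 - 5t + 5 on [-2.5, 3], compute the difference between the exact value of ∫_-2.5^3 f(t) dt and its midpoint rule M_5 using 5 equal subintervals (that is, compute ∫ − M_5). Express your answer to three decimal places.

Exact integral: ∫_-2.5^3 f(t) dt ≈ 91.66667.
M_5 = 88.89375.
Error ≈ 91.66667 − 88.89375 ≈ 2.773.

2.773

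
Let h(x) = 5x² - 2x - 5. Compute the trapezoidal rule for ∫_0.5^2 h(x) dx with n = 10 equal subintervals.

1.903125

Δx = (2 − 0.5)/10 = 0.15.
h(0.5) = -4.75, h(0.65) = -4.1875, h(0.8) = -3.4, h(0.95) = -2.3875, h(1.1) = -1.15, h(1.25) = 0.3125, h(1.4) = 2, h(1.55) = 3.9125, h(1.7) = 6.05, h(1.85) = 8.4125, h(2) = 11.
T_10 = (Δx/2)·[h(x_0) + 2h(x_1) + ... + 2h(x_{9}) + h(x_10)].
Sum = 1.903125.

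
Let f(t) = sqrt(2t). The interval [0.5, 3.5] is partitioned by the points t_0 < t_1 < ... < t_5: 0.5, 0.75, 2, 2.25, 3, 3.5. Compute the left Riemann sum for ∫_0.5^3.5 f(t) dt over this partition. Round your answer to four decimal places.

5.0967

Subinterval widths: 0.25, 1.25, 0.25, 0.75, 0.5.
Left endpoints: 0.5, 0.75, 2, 2.25, 3.
f(0.5) ≈ 1.0000, f(0.75) ≈ 1.2247, f(2) ≈ 2.0000, f(2.25) ≈ 2.1213, f(3) ≈ 2.4495.
Sum = Σ Δt_i · f(t_i).
Sum ≈ 5.0967.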